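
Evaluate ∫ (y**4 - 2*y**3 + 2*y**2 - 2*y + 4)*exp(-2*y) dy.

(-y**4 - 2*y**2 - 4)*exp(-2*y)/2 + C

Use integration by parts with u = y**4 - 2*y**3 + 2*y**2 - 2*y + 4, dv = exp(-2*y) dy, so v = -exp(-2*y)/2.
Apply parts 4 times (tabular method): alternate signs, differentiate u down to 0, integrate dv up.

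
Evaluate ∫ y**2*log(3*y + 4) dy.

Use integration by parts with u = log(3*y + 4), dv = y**2 dy.
Then du = 3/(3*y + 4) dy and v = y**3/3.

y**3*log(3*y + 4)/3 - y**3/9 + 2*y**2/9 - 16*y/27 + 64*log(3*y + 4)/81 + C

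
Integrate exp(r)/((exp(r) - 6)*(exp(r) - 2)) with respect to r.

log(exp(r) - 6)/4 - log(exp(r) - 2)/4 + C

Let u = e^r, du = e^r dr.
The integral becomes ∫ du/((u-6)(u-2)); decompose into partial fractions.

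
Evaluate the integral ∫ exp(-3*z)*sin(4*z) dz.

-3*exp(-3*z)*sin(4*z)/25 - 4*exp(-3*z)*cos(4*z)/25 + C

Let I denote the integral. Integrate by parts with u = sin(4*z), dv = exp(-3*z) dz, so v = -exp(-3*z)/3: I = -exp(-3*z)*sin(4*z)/3 + (4/3)·∫ exp(-3*z)*cos(4*z) dz.
Apply parts again with u = cos(4*z), dv = exp(-3*z) dz: ∫ exp(-3*z)*cos(4*z) dz = -exp(-3*z)*cos(4*z)/3 − (4/3)·I. Substituting back brings back I: I = -exp(-3*z)*sin(4*z)/3 - 4*exp(-3*z)*cos(4*z)/9 − (16/9)·I.
Solving for I: (1 + 16/9)·I equals the remaining terms, so I = (9/25)·(-exp(-3*z)*sin(4*z)/3 - 4*exp(-3*z)*cos(4*z)/9).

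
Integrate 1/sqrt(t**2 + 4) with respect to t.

log(t + sqrt(t**2 + 4)) + C

Substitute t = 2·tan(θ), so dt = 2·sec(θ)^2 dθ and the radical becomes sqrt(t**2 + 4) = 2·sec(θ) by the Pythagorean identity.
Integrate the resulting trig expression in θ, then back-substitute tan(θ) = t/2, sec(θ) = sqrt(t**2 + 4)/2 (absorbing any constant into C).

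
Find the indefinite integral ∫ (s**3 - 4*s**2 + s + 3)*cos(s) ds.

s**3*sin(s) - 4*s**2*sin(s) + 3*s**2*cos(s) - 5*s*sin(s) - 8*s*cos(s) + 11*sin(s) - 5*cos(s) + C

Use integration by parts with u = s**3 - 4*s**2 + s + 3, dv = cos(s) ds, so v = sin(s).
Apply parts 3 times (tabular method): alternate signs, differentiate u down to 0, integrate dv up.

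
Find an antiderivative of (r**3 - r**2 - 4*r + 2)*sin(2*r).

Use integration by parts with u = r**3 - r**2 - 4*r + 2, dv = sin(2*r) dr, so v = -cos(2*r)/2.
Apply parts 3 times (tabular method): alternate signs, differentiate u down to 0, integrate dv up.

-r**3*cos(2*r)/2 + 3*r**2*sin(2*r)/4 + r**2*cos(2*r)/2 - r*sin(2*r)/2 + 11*r*cos(2*r)/4 - 11*sin(2*r)/8 - 5*cos(2*r)/4 + C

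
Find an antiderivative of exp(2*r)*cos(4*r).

Let I denote the integral. Integrate by parts with u = cos(4*r), dv = exp(2*r) dr, so v = exp(2*r)/2: I = exp(2*r)*cos(4*r)/2 + 2·∫ exp(2*r)*sin(4*r) dr.
Apply parts again with u = sin(4*r), dv = exp(2*r) dr: ∫ exp(2*r)*sin(4*r) dr = exp(2*r)*sin(4*r)/2 − 2·I. Substituting back brings back I: I = exp(2*r)*sin(4*r) + exp(2*r)*cos(4*r)/2 − 4·I.
Solving for I: (1 + 4)·I equals the remaining terms, so I = (1/5)·(exp(2*r)*sin(4*r) + exp(2*r)*cos(4*r)/2).

exp(2*r)*sin(4*r)/5 + exp(2*r)*cos(4*r)/10 + C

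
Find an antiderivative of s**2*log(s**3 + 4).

s**3*log(s**3 + 4)/3 - s**3/3 + 4*log(s**3 + 4)/3 + C

Let u = s**3 + 4, so du = (3*s**2) ds.
The integral becomes (1/3)·∫ log(u) du; integrate by parts with u′=log(u), dv′=du.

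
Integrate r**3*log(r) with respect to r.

Use integration by parts with u = log(r), dv = r**3 dr.
Then du = 1/r dr and v = r**4/4.

r**4*log(r)/4 - r**4/16 + C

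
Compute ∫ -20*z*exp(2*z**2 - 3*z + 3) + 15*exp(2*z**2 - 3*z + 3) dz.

-5*exp(2*z**2 - 3*z + 3) + C

Let u = 2*z**2 - 3*z + 3, so du = (4*z - 3) dz.
Rewriting, the integral becomes -5·∫ e^u du = -5·e^u.
Substituting back, u = 2*z**2 - 3*z + 3.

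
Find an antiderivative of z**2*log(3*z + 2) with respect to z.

Use integration by parts with u = log(3*z + 2), dv = z**2 dz.
Then du = 3/(3*z + 2) dz and v = z**3/3.

z**3*log(3*z + 2)/3 - z**3/9 + z**2/9 - 4*z/27 + 8*log(3*z + 2)/81 + C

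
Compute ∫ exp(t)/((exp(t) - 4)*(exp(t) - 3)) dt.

Let u = e^t, du = e^t dt.
The integral becomes ∫ du/((u-4)(u-3)); decompose into partial fractions.

log(exp(t) - 4) - log(exp(t) - 3) + C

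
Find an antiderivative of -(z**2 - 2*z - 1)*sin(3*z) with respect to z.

Use integration by parts with u = z**2 - 2*z - 1, dv = -sin(3*z) dz, so v = cos(3*z)/3.
Apply parts 2 times (tabular method): alternate signs, differentiate u down to 0, integrate dv up.

z**2*cos(3*z)/3 - 2*z*sin(3*z)/9 - 2*z*cos(3*z)/3 + 2*sin(3*z)/9 - 11*cos(3*z)/27 + C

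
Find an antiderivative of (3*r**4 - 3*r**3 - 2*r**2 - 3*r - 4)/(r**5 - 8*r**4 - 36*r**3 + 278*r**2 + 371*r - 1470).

26489*log(r - 7)/12000 + 6*log(r - 2)/875 - 311*log(r + 3)/1000 + 737*log(r + 5)/672 - 2017/(200*r - 1400) + C

Factor the denominator: (r - 7)**2*(r - 2)*(r + 3)*(r + 5).
Partial-fraction decomposition: 737/(672*(r + 5)) - 311/(1000*(r + 3)) + 6/(875*(r - 2)) + 26489/(12000*(r - 7)) + 2017/(200*(r - 7)**2).
Integrate each term; A/(r−a) gives A·log|r−a|; A/(r−a)² gives −A/(r−a).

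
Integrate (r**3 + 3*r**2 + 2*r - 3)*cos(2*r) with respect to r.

Use integration by parts with u = r**3 + 3*r**2 + 2*r - 3, dv = cos(2*r) dr, so v = sin(2*r)/2.
Apply parts 3 times (tabular method): alternate signs, differentiate u down to 0, integrate dv up.

r**3*sin(2*r)/2 + 3*r**2*sin(2*r)/2 + 3*r**2*cos(2*r)/4 + r*sin(2*r)/4 + 3*r*cos(2*r)/2 - 9*sin(2*r)/4 + cos(2*r)/8 + C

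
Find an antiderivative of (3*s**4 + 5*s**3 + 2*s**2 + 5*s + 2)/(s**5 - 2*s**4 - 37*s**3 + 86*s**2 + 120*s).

log(s)/60 + 859*log(s - 5)/110 - 571*log(s - 4)/100 + log(s + 1)/50 + 713*log(s + 6)/825 + C

Factor the denominator: s*(s - 5)*(s - 4)*(s + 1)*(s + 6).
Partial-fraction decomposition: 713/(825*(s + 6)) + 1/(50*(s + 1)) - 571/(100*(s - 4)) + 859/(110*(s - 5)) + 1/(60*s).
Integrate each term: A/(s−a) contributes A·log|s−a|.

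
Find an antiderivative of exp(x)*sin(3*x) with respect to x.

Let I denote the integral. Integrate by parts with u = sin(3*x), dv = exp(x) dx, so v = exp(x): I = exp(x)*sin(3*x) − 3·∫ exp(x)*cos(3*x) dx.
Apply parts again with u = cos(3*x), dv = exp(x) dx: ∫ exp(x)*cos(3*x) dx = exp(x)*cos(3*x) + 3·I. Substituting back brings back I: I = exp(x)*sin(3*x) - 3*exp(x)*cos(3*x) − 9·I.
Solving for I: (1 + 9)·I equals the remaining terms, so I = (1/10)·(exp(x)*sin(3*x) - 3*exp(x)*cos(3*x)).

exp(x)*sin(3*x)/10 - 3*exp(x)*cos(3*x)/10 + C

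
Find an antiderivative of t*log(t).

Use integration by parts with u = log(t), dv = t dt.
Then du = 1/t dt and v = t**2/2.

t**2*log(t)/2 - t**2/4 + C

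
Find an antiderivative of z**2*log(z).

z**3*log(z)/3 - z**3/9 + C

Use integration by parts with u = log(z), dv = z**2 dz.
Then du = 1/z dz and v = z**3/3.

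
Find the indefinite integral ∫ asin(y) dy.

y*asin(y) + sqrt(-y**2 + 1) + C

Use integration by parts with u = arcsin(y), dv = dy.
Then du = 1/sqrt(-y**2 + 1) dy.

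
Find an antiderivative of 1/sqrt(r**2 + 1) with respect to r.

Substitute r = tan(θ), so dr = sec(θ)^2 dθ and the radical becomes sqrt(r**2 + 1) = sec(θ) by the Pythagorean identity.
Integrate the resulting trig expression in θ, then back-substitute tan(θ) = r, sec(θ) = sqrt(r**2 + 1) (absorbing any constant into C).

log(r + sqrt(r**2 + 1)) + C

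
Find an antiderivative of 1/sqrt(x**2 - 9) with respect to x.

log(x + sqrt(x**2 - 9)) + C

Substitute x = 3·sec(θ), so dx = 3·sec(θ)*tan(θ) dθ and the radical becomes sqrt(x**2 - 9) = 3·tan(θ) by the Pythagorean identity.
Integrate the resulting trig expression in θ, then back-substitute sec(θ) = x/3, tan(θ) = sqrt(x**2 - 9)/3 (absorbing any constant into C).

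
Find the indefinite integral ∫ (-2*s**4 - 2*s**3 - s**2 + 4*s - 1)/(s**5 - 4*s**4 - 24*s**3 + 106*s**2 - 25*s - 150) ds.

-251*log(s - 5)/60 + 107*log(s - 3)/32 - 5*log(s - 2)/7 + log(s + 1)/48 - 523*log(s + 5)/1120 + C

Factor the denominator: (s - 5)*(s - 3)*(s - 2)*(s + 1)*(s + 5).
Partial-fraction decomposition: -523/(1120*(s + 5)) + 1/(48*(s + 1)) - 5/(7*(s - 2)) + 107/(32*(s - 3)) - 251/(60*(s - 5)).
Integrate each term: A/(s−a) contributes A·log|s−a|.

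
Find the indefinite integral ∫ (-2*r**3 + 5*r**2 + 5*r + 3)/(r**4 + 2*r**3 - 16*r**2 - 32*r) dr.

Factor the denominator: r*(r - 4)*(r + 2)*(r + 4).
Partial-fraction decomposition: -191/(64*(r + 4)) + 29/(24*(r + 2)) - 25/(192*(r - 4)) - 3/(32*r).
Integrate each term: A/(r−a) contributes A·log|r−a|.

-3*log(r)/32 - 25*log(r - 4)/192 + 29*log(r + 2)/24 - 191*log(r + 4)/64 + C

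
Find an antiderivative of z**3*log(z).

Use integration by parts with u = log(z), dv = z**3 dz.
Then du = 1/z dz and v = z**4/4.

z**4*log(z)/4 - z**4/16 + C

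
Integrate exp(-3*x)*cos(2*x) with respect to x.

2*exp(-3*x)*sin(2*x)/13 - 3*exp(-3*x)*cos(2*x)/13 + C

Let I denote the integral. Integrate by parts with u = cos(2*x), dv = exp(-3*x) dx, so v = -exp(-3*x)/3: I = -exp(-3*x)*cos(2*x)/3 − (2/3)·∫ exp(-3*x)*sin(2*x) dx.
Apply parts again with u = sin(2*x), dv = exp(-3*x) dx: ∫ exp(-3*x)*sin(2*x) dx = -exp(-3*x)*sin(2*x)/3 + (2/3)·I. Substituting back brings back I: I = 2*exp(-3*x)*sin(2*x)/9 - exp(-3*x)*cos(2*x)/3 − (4/9)·I.
Solving for I: (1 + 4/9)·I equals the remaining terms, so I = (9/13)·(2*exp(-3*x)*sin(2*x)/9 - exp(-3*x)*cos(2*x)/3).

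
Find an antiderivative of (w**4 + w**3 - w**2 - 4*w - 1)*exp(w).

(w**4 - 3*w**3 + 8*w**2 - 20*w + 19)*exp(w) + C

Use integration by parts with u = w**4 + w**3 - w**2 - 4*w - 1, dv = exp(w) dw, so v = exp(w).
Apply parts 4 times (tabular method): alternate signs, differentiate u down to 0, integrate dv up.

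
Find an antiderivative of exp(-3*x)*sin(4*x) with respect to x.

-3*exp(-3*x)*sin(4*x)/25 - 4*exp(-3*x)*cos(4*x)/25 + C

Let I denote the integral. Integrate by parts with u = sin(4*x), dv = exp(-3*x) dx, so v = -exp(-3*x)/3: I = -exp(-3*x)*sin(4*x)/3 + (4/3)·∫ exp(-3*x)*cos(4*x) dx.
Apply parts again with u = cos(4*x), dv = exp(-3*x) dx: ∫ exp(-3*x)*cos(4*x) dx = -exp(-3*x)*cos(4*x)/3 − (4/3)·I. Substituting back brings back I: I = -exp(-3*x)*sin(4*x)/3 - 4*exp(-3*x)*cos(4*x)/9 − (16/9)·I.
Solving for I: (1 + 16/9)·I equals the remaining terms, so I = (9/25)·(-exp(-3*x)*sin(4*x)/3 - 4*exp(-3*x)*cos(4*x)/9).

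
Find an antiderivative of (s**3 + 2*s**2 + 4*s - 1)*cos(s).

Use integration by parts with u = s**3 + 2*s**2 + 4*s - 1, dv = cos(s) ds, so v = sin(s).
Apply parts 3 times (tabular method): alternate signs, differentiate u down to 0, integrate dv up.

s**3*sin(s) + 2*s**2*sin(s) + 3*s**2*cos(s) - 2*s*sin(s) + 4*s*cos(s) - 5*sin(s) - 2*cos(s) + C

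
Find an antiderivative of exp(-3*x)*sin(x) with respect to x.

Let I denote the integral. Integrate by parts with u = sin(x), dv = exp(-3*x) dx, so v = -exp(-3*x)/3: I = -exp(-3*x)*sin(x)/3 + (1/3)·∫ exp(-3*x)*cos(x) dx.
Apply parts again with u = cos(x), dv = exp(-3*x) dx: ∫ exp(-3*x)*cos(x) dx = -exp(-3*x)*cos(x)/3 − (1/3)·I. Substituting back brings back I: I = -exp(-3*x)*sin(x)/3 - exp(-3*x)*cos(x)/9 − (1/9)·I.
Solving for I: (1 + 1/9)·I equals the remaining terms, so I = (9/10)·(-exp(-3*x)*sin(x)/3 - exp(-3*x)*cos(x)/9).

-3*exp(-3*x)*sin(x)/10 - exp(-3*x)*cos(x)/10 + C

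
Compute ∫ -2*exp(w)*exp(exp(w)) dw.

Let u = exp(w), so du = (exp(w)) dw.
Rewriting, the integral becomes -2·∫ e^u du = -2·e^u.
Substituting back, u = exp(w).

-2*exp(exp(w)) + C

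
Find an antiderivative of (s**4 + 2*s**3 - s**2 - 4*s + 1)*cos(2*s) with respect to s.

Use integration by parts with u = s**4 + 2*s**3 - s**2 - 4*s + 1, dv = cos(2*s) ds, so v = sin(2*s)/2.
Apply parts 4 times (tabular method): alternate signs, differentiate u down to 0, integrate dv up.

s**4*sin(2*s)/2 + s**3*sin(2*s) + s**3*cos(2*s) - 2*s**2*sin(2*s) + 3*s**2*cos(2*s)/2 - 7*s*sin(2*s)/2 - 2*s*cos(2*s) + 3*sin(2*s)/2 - 7*cos(2*s)/4 + C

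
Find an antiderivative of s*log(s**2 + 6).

s**2*log(s**2 + 6)/2 - s**2/2 + 3*log(s**2 + 6) + C

Let u = s**2 + 6, so du = (2*s) ds.
The integral becomes (1/2)·∫ log(u) du; integrate by parts with u′=log(u), dv′=du.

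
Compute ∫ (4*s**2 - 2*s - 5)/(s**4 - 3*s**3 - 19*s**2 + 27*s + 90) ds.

Factor the denominator: (s - 5)*(s - 3)*(s + 2)*(s + 3).
Partial-fraction decomposition: -37/(48*(s + 3)) + 3/(7*(s + 2)) - 5/(12*(s - 3)) + 85/(112*(s - 5)).
Integrate each term: A/(s−a) contributes A·log|s−a|.

85*log(s - 5)/112 - 5*log(s - 3)/12 + 3*log(s + 2)/7 - 37*log(s + 3)/48 + C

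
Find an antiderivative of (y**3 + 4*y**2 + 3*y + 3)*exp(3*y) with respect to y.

Use integration by parts with u = y**3 + 4*y**2 + 3*y + 3, dv = exp(3*y) dy, so v = exp(3*y)/3.
Apply parts 3 times (tabular method): alternate signs, differentiate u down to 0, integrate dv up.

(3*y**3 + 9*y**2 + 3*y + 8)*exp(3*y)/9 + C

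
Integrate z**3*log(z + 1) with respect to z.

Use integration by parts with u = log(z + 1), dv = z**3 dz.
Then du = 1/(z + 1) dz and v = z**4/4.

z**4*log(z + 1)/4 - z**4/16 + z**3/12 - z**2/8 + z/4 - log(z + 1)/4 + C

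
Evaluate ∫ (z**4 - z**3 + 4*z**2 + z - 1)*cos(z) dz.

z**4*sin(z) - z**3*sin(z) + 4*z**3*cos(z) - 8*z**2*sin(z) - 3*z**2*cos(z) + 7*z*sin(z) - 16*z*cos(z) + 15*sin(z) + 7*cos(z) + C

Use integration by parts with u = z**4 - z**3 + 4*z**2 + z - 1, dv = cos(z) dz, so v = sin(z).
Apply parts 4 times (tabular method): alternate signs, differentiate u down to 0, integrate dv up.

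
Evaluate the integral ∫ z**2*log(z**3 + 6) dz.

z**3*log(z**3 + 6)/3 - z**3/3 + 2*log(z**3 + 6) + C

Let u = z**3 + 6, so du = (3*z**2) dz.
The integral becomes (1/3)·∫ log(u) du; integrate by parts with u′=log(u), dv′=du.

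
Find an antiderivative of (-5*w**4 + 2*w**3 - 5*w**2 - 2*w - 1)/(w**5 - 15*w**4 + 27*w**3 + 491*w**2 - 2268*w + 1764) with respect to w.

605399*log(w - 7)/6084 - 6241*log(w - 6)/60 + 11*log(w - 1)/1260 - 7081*log(w + 6)/14196 + 11579/(78*w - 546) + C

Factor the denominator: (w - 7)**2*(w - 6)*(w - 1)*(w + 6).
Partial-fraction decomposition: -7081/(14196*(w + 6)) + 11/(1260*(w - 1)) - 6241/(60*(w - 6)) + 605399/(6084*(w - 7)) - 11579/(78*(w - 7)**2).
Integrate each term; A/(w−a) gives A·log|w−a|; A/(w−a)² gives −A/(w−a).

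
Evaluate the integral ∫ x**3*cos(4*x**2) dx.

x**2*sin(4*x**2)/8 + cos(4*x**2)/32 + C

Let u = x², du = 2x dx; rewrite as (1/2)∫ u^1·cos(4u) du.
Now integrate by parts 1 time.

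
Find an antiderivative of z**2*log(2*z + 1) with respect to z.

Use integration by parts with u = log(2*z + 1), dv = z**2 dz.
Then du = 2/(2*z + 1) dz and v = z**3/3.

z**3*log(2*z + 1)/3 - z**3/9 + z**2/12 - z/12 + log(2*z + 1)/24 + C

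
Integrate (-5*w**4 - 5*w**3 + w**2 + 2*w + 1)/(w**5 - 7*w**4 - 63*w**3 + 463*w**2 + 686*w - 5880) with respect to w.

Factor the denominator: (w - 7)*(w - 6)*(w - 5)*(w + 4)*(w + 7).
Partial-fraction decomposition: -1709/(1092*(w + 7)) + 317/(990*(w + 4)) - 619/(36*(w - 5)) + 7511/(130*(w - 6)) - 3414/(77*(w - 7)).
Integrate each term: A/(w−a) contributes A·log|w−a|.

-3414*log(w - 7)/77 + 7511*log(w - 6)/130 - 619*log(w - 5)/36 + 317*log(w + 4)/990 - 1709*log(w + 7)/1092 + C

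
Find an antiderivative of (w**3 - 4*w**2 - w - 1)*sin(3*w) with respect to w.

Use integration by parts with u = w**3 - 4*w**2 - w - 1, dv = sin(3*w) dw, so v = -cos(3*w)/3.
Apply parts 3 times (tabular method): alternate signs, differentiate u down to 0, integrate dv up.

-w**3*cos(3*w)/3 + w**2*sin(3*w)/3 + 4*w**2*cos(3*w)/3 - 8*w*sin(3*w)/9 + 5*w*cos(3*w)/9 - 5*sin(3*w)/27 + cos(3*w)/27 + C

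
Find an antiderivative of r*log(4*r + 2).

Use integration by parts with u = log(4*r + 2), dv = r dr.
Then du = 4/(4*r + 2) dr and v = r**2/2.

r**2*log(4*r + 2)/2 - r**2/4 + r/4 - log(2*r + 1)/8 + C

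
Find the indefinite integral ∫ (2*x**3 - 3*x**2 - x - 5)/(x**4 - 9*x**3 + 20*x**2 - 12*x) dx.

Factor the denominator: x*(x - 6)*(x - 2)*(x - 1).
Partial-fraction decomposition: -7/(5*(x - 1)) + 3/(8*(x - 2)) + 313/(120*(x - 6)) + 5/(12*x).
Integrate each term: A/(x−a) contributes A·log|x−a|.

5*log(x)/12 + 313*log(x - 6)/120 + 3*log(x - 2)/8 - 7*log(x - 1)/5 + C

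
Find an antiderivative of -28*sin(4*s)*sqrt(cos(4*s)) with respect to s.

Let u = cos(4*s), so du = (-4*sin(4*s)) ds.
Rewriting, the integral becomes 7·∫ √u du = 7·(2/3)u^(3/2).
Substituting back, u = cos(4*s).

14*cos(4*s)**(3/2)/3 + C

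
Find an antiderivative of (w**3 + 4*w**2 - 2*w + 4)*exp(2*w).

(4*w**3 + 10*w**2 - 18*w + 25)*exp(2*w)/8 + C

Use integration by parts with u = w**3 + 4*w**2 - 2*w + 4, dv = exp(2*w) dw, so v = exp(2*w)/2.
Apply parts 3 times (tabular method): alternate signs, differentiate u down to 0, integrate dv up.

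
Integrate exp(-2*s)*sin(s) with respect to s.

Let I denote the integral. Integrate by parts with u = sin(s), dv = exp(-2*s) ds, so v = -exp(-2*s)/2: I = -exp(-2*s)*sin(s)/2 + (1/2)·∫ exp(-2*s)*cos(s) ds.
Apply parts again with u = cos(s), dv = exp(-2*s) ds: ∫ exp(-2*s)*cos(s) ds = -exp(-2*s)*cos(s)/2 − (1/2)·I. Substituting back brings back I: I = -exp(-2*s)*sin(s)/2 - exp(-2*s)*cos(s)/4 − (1/4)·I.
Solving for I: (1 + 1/4)·I equals the remaining terms, so I = (4/5)·(-exp(-2*s)*sin(s)/2 - exp(-2*s)*cos(s)/4).

-2*exp(-2*s)*sin(s)/5 - exp(-2*s)*cos(s)/5 + C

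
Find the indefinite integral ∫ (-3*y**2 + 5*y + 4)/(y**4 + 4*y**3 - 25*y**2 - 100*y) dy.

Factor the denominator: y*(y - 5)*(y + 4)*(y + 5).
Partial-fraction decomposition: 48/(25*(y + 5)) - 16/(9*(y + 4)) - 23/(225*(y - 5)) - 1/(25*y).
Integrate each term: A/(y−a) contributes A·log|y−a|.

-log(y)/25 - 23*log(y - 5)/225 - 16*log(y + 4)/9 + 48*log(y + 5)/25 + C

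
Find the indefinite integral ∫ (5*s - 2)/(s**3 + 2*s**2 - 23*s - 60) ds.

Factor the denominator: (s - 5)*(s + 3)*(s + 4).
Partial-fraction decomposition: -22/(9*(s + 4)) + 17/(8*(s + 3)) + 23/(72*(s - 5)).
Integrate each term: A/(s−a) contributes A·log|s−a|.

23*log(s - 5)/72 + 17*log(s + 3)/8 - 22*log(s + 4)/9 + C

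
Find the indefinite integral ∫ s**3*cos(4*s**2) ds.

Let u = s², du = 2s ds; rewrite as (1/2)∫ u^1·cos(4u) du.
Now integrate by parts 1 time.

s**2*sin(4*s**2)/8 + cos(4*s**2)/32 + C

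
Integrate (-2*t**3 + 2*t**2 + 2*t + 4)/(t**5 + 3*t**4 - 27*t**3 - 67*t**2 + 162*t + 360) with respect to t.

Factor the denominator: (t - 4)*(t - 3)*(t + 2)*(t + 3)*(t + 5).
Partial-fraction decomposition: 49/(72*(t + 5)) - 5/(6*(t + 3)) + 4/(15*(t + 2)) + 13/(120*(t - 3)) - 2/(9*(t - 4)).
Integrate each term: A/(t−a) contributes A·log|t−a|.

-2*log(t - 4)/9 + 13*log(t - 3)/120 + 4*log(t + 2)/15 - 5*log(t + 3)/6 + 49*log(t + 5)/72 + C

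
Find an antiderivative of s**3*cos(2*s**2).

Let u = s², du = 2s ds; rewrite as (1/2)∫ u^1·cos(2u) du.
Now integrate by parts 1 time.

s**2*sin(2*s**2)/4 + cos(2*s**2)/8 + C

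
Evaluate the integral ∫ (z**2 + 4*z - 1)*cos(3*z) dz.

z**2*sin(3*z)/3 + 4*z*sin(3*z)/3 + 2*z*cos(3*z)/9 - 11*sin(3*z)/27 + 4*cos(3*z)/9 + C

Use integration by parts with u = z**2 + 4*z - 1, dv = cos(3*z) dz, so v = sin(3*z)/3.
Apply parts 2 times (tabular method): alternate signs, differentiate u down to 0, integrate dv up.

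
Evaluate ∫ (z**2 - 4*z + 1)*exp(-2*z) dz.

(-2*z**2 + 6*z + 1)*exp(-2*z)/4 + C

Use integration by parts with u = z**2 - 4*z + 1, dv = exp(-2*z) dz, so v = -exp(-2*z)/2.
Apply parts 2 times (tabular method): alternate signs, differentiate u down to 0, integrate dv up.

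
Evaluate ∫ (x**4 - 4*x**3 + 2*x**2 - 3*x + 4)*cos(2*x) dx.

x**4*sin(2*x)/2 - 2*x**3*sin(2*x) + x**3*cos(2*x) - x**2*sin(2*x)/2 - 3*x**2*cos(2*x) + 3*x*sin(2*x)/2 - x*cos(2*x)/2 + 9*sin(2*x)/4 + 3*cos(2*x)/4 + C

Use integration by parts with u = x**4 - 4*x**3 + 2*x**2 - 3*x + 4, dv = cos(2*x) dx, so v = sin(2*x)/2.
Apply parts 4 times (tabular method): alternate signs, differentiate u down to 0, integrate dv up.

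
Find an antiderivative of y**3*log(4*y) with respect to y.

Use integration by parts with u = log(4*y), dv = y**3 dy.
Then du = 1/y dy and v = y**4/4.

y**4*(log(y) + 2*log(2))/4 - y**4/16 + C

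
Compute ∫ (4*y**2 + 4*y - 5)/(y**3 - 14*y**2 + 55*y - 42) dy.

73*log(y - 7)/2 - 163*log(y - 6)/5 + log(y - 1)/10 + C

Factor the denominator: (y - 7)*(y - 6)*(y - 1).
Partial-fraction decomposition: 1/(10*(y - 1)) - 163/(5*(y - 6)) + 73/(2*(y - 7)).
Integrate each term: A/(y−a) contributes A·log|y−a|.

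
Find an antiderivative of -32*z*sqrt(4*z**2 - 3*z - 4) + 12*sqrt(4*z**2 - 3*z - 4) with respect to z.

Let u = 4*z**2 - 3*z - 4, so du = (8*z - 3) dz.
Rewriting, the integral becomes -4·∫ √u du = -4·(2/3)u^(3/2).
Substituting back, u = 4*z**2 - 3*z - 4.

-8*(4*z**2 - 3*z - 4)**(3/2)/3 + C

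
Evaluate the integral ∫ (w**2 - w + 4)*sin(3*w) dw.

Use integration by parts with u = w**2 - w + 4, dv = sin(3*w) dw, so v = -cos(3*w)/3.
Apply parts 2 times (tabular method): alternate signs, differentiate u down to 0, integrate dv up.

-w**2*cos(3*w)/3 + 2*w*sin(3*w)/9 + w*cos(3*w)/3 - sin(3*w)/9 - 34*cos(3*w)/27 + C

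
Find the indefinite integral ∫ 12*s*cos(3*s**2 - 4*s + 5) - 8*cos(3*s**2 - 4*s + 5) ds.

2*sin(3*s**2 - 4*s + 5) + C

Let u = 3*s**2 - 4*s + 5, so du = (6*s - 4) ds.
Rewriting, the integral becomes 2·∫ cos(u) du = 2·sin(u).
Substituting back, u = 3*s**2 - 4*s + 5.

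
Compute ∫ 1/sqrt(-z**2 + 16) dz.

Substitute z = 4·sin(θ), so dz = 4·cos(θ) dθ and the radical becomes sqrt(-z**2 + 16) = 4·cos(θ) by the Pythagorean identity.
Integrate the resulting trig expression in θ, then back-substitute θ = asin(z/4), sin(θ) = z/4, cos(θ) = sqrt(-z**2 + 16)/4 (absorbing any constant into C).

asin(z/4) + C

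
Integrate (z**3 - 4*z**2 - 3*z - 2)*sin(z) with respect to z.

-z**3*cos(z) + 3*z**2*sin(z) + 4*z**2*cos(z) - 8*z*sin(z) + 9*z*cos(z) - 9*sin(z) - 6*cos(z) + C

Use integration by parts with u = z**3 - 4*z**2 - 3*z - 2, dv = sin(z) dz, so v = -cos(z).
Apply parts 3 times (tabular method): alternate signs, differentiate u down to 0, integrate dv up.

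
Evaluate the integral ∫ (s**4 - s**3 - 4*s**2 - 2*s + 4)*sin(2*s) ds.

Use integration by parts with u = s**4 - s**3 - 4*s**2 - 2*s + 4, dv = sin(2*s) ds, so v = -cos(2*s)/2.
Apply parts 4 times (tabular method): alternate signs, differentiate u down to 0, integrate dv up.

-s**4*cos(2*s)/2 + s**3*sin(2*s) + s**3*cos(2*s)/2 - 3*s**2*sin(2*s)/4 + 7*s**2*cos(2*s)/2 - 7*s*sin(2*s)/2 + s*cos(2*s)/4 - sin(2*s)/8 - 15*cos(2*s)/4 + C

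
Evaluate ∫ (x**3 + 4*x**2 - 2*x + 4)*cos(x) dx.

Use integration by parts with u = x**3 + 4*x**2 - 2*x + 4, dv = cos(x) dx, so v = sin(x).
Apply parts 3 times (tabular method): alternate signs, differentiate u down to 0, integrate dv up.

x**3*sin(x) + 4*x**2*sin(x) + 3*x**2*cos(x) - 8*x*sin(x) + 8*x*cos(x) - 4*sin(x) - 8*cos(x) + C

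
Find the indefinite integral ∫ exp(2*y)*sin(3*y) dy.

2*exp(2*y)*sin(3*y)/13 - 3*exp(2*y)*cos(3*y)/13 + C

Let I denote the integral. Integrate by parts with u = sin(3*y), dv = exp(2*y) dy, so v = exp(2*y)/2: I = exp(2*y)*sin(3*y)/2 − (3/2)·∫ exp(2*y)*cos(3*y) dy.
Apply parts again with u = cos(3*y), dv = exp(2*y) dy: ∫ exp(2*y)*cos(3*y) dy = exp(2*y)*cos(3*y)/2 + (3/2)·I. Substituting back brings back I: I = exp(2*y)*sin(3*y)/2 - 3*exp(2*y)*cos(3*y)/4 − (9/4)·I.
Solving for I: (1 + 9/4)·I equals the remaining terms, so I = (4/13)·(exp(2*y)*sin(3*y)/2 - 3*exp(2*y)*cos(3*y)/4).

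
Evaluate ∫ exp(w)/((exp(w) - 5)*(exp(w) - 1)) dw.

log(exp(w) - 5)/4 - log(exp(w) - 1)/4 + C

Let u = e^w, du = e^w dw.
The integral becomes ∫ du/((u-5)(u-1)); decompose into partial fractions.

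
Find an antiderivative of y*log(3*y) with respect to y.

y**2*(log(y) + log(3))/2 - y**2/4 + C

Use integration by parts with u = log(3*y), dv = y dy.
Then du = 1/y dy and v = y**2/2.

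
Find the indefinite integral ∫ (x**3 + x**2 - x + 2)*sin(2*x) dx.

Use integration by parts with u = x**3 + x**2 - x + 2, dv = sin(2*x) dx, so v = -cos(2*x)/2.
Apply parts 3 times (tabular method): alternate signs, differentiate u down to 0, integrate dv up.

-x**3*cos(2*x)/2 + 3*x**2*sin(2*x)/4 - x**2*cos(2*x)/2 + x*sin(2*x)/2 + 5*x*cos(2*x)/4 - 5*sin(2*x)/8 - 3*cos(2*x)/4 + C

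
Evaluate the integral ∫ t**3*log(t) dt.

Use integration by parts with u = log(t), dv = t**3 dt.
Then du = 1/t dt and v = t**4/4.

t**4*log(t)/4 - t**4/16 + C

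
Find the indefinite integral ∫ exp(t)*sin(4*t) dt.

exp(t)*sin(4*t)/17 - 4*exp(t)*cos(4*t)/17 + C

Let I denote the integral. Integrate by parts with u = sin(4*t), dv = exp(t) dt, so v = exp(t): I = exp(t)*sin(4*t) − 4·∫ exp(t)*cos(4*t) dt.
Apply parts again with u = cos(4*t), dv = exp(t) dt: ∫ exp(t)*cos(4*t) dt = exp(t)*cos(4*t) + 4·I. Substituting back brings back I: I = exp(t)*sin(4*t) - 4*exp(t)*cos(4*t) − 16·I.
Solving for I: (1 + 16)·I equals the remaining terms, so I = (1/17)·(exp(t)*sin(4*t) - 4*exp(t)*cos(4*t)).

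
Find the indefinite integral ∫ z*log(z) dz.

z**2*log(z)/2 - z**2/4 + C

Use integration by parts with u = log(z), dv = z dz.
Then du = 1/z dz and v = z**2/2.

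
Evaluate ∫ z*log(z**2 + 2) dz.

z**2*log(z**2 + 2)/2 - z**2/2 + log(z**2 + 2) + C

Let u = z**2 + 2, so du = (2*z) dz.
The integral becomes (1/2)·∫ log(u) du; integrate by parts with u′=log(u), dv′=du.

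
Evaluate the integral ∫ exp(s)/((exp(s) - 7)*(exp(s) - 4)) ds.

log(exp(s) - 7)/3 - log(exp(s) - 4)/3 + C

Let u = e^s, du = e^s ds.
The integral becomes ∫ du/((u-7)(u-4)); decompose into partial fractions.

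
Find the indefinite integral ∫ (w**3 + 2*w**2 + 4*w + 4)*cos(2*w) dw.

w**3*sin(2*w)/2 + w**2*sin(2*w) + 3*w**2*cos(2*w)/4 + 5*w*sin(2*w)/4 + w*cos(2*w) + 3*sin(2*w)/2 + 5*cos(2*w)/8 + C

Use integration by parts with u = w**3 + 2*w**2 + 4*w + 4, dv = cos(2*w) dw, so v = sin(2*w)/2.
Apply parts 3 times (tabular method): alternate signs, differentiate u down to 0, integrate dv up.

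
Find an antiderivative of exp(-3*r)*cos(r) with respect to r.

Let I denote the integral. Integrate by parts with u = cos(r), dv = exp(-3*r) dr, so v = -exp(-3*r)/3: I = -exp(-3*r)*cos(r)/3 − (1/3)·∫ exp(-3*r)*sin(r) dr.
Apply parts again with u = sin(r), dv = exp(-3*r) dr: ∫ exp(-3*r)*sin(r) dr = -exp(-3*r)*sin(r)/3 + (1/3)·I. Substituting back brings back I: I = exp(-3*r)*sin(r)/9 - exp(-3*r)*cos(r)/3 − (1/9)·I.
Solving for I: (1 + 1/9)·I equals the remaining terms, so I = (9/10)·(exp(-3*r)*sin(r)/9 - exp(-3*r)*cos(r)/3).

exp(-3*r)*sin(r)/10 - 3*exp(-3*r)*cos(r)/10 + C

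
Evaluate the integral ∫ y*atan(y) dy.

Use integration by parts with u = arctan(y), dv = y dy.
Then du = 1/(y**2 + 1) dy.

y**2*atan(y)/2 - y/2 + atan(y)/2 + C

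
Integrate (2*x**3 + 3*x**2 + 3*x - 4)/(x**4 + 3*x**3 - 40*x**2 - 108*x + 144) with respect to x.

277*log(x - 6)/300 - 4*log(x - 1)/175 - 24*log(x + 4)/25 + 173*log(x + 6)/84 + C

Factor the denominator: (x - 6)*(x - 1)*(x + 4)*(x + 6).
Partial-fraction decomposition: 173/(84*(x + 6)) - 24/(25*(x + 4)) - 4/(175*(x - 1)) + 277/(300*(x - 6)).
Integrate each term: A/(x−a) contributes A·log|x−a|.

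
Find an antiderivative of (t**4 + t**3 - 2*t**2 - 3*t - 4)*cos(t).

t**4*sin(t) + t**3*sin(t) + 4*t**3*cos(t) - 14*t**2*sin(t) + 3*t**2*cos(t) - 9*t*sin(t) - 28*t*cos(t) + 24*sin(t) - 9*cos(t) + C

Use integration by parts with u = t**4 + t**3 - 2*t**2 - 3*t - 4, dv = cos(t) dt, so v = sin(t).
Apply parts 4 times (tabular method): alternate signs, differentiate u down to 0, integrate dv up.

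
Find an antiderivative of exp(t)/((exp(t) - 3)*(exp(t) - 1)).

log(exp(t) - 3)/2 - log(exp(t) - 1)/2 + C

Let u = e^t, du = e^t dt.
The integral becomes ∫ du/((u-1)(u-3)); decompose into partial fractions.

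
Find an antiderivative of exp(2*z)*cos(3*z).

Let I denote the integral. Integrate by parts with u = cos(3*z), dv = exp(2*z) dz, so v = exp(2*z)/2: I = exp(2*z)*cos(3*z)/2 + (3/2)·∫ exp(2*z)*sin(3*z) dz.
Apply parts again with u = sin(3*z), dv = exp(2*z) dz: ∫ exp(2*z)*sin(3*z) dz = exp(2*z)*sin(3*z)/2 − (3/2)·I. Substituting back brings back I: I = 3*exp(2*z)*sin(3*z)/4 + exp(2*z)*cos(3*z)/2 − (9/4)·I.
Solving for I: (1 + 9/4)·I equals the remaining terms, so I = (4/13)·(3*exp(2*z)*sin(3*z)/4 + exp(2*z)*cos(3*z)/2).

3*exp(2*z)*sin(3*z)/13 + 2*exp(2*z)*cos(3*z)/13 + C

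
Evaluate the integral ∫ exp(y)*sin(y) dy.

Let I denote the integral. Integrate by parts with u = sin(y), dv = exp(y) dy, so v = exp(y): I = exp(y)*sin(y) − ∫ exp(y)*cos(y) dy.
Apply parts again with u = cos(y), dv = exp(y) dy: ∫ exp(y)*cos(y) dy = exp(y)*cos(y) + I. Substituting back brings back I: I = exp(y)*sin(y) - exp(y)*cos(y) − I.
Solving for I: (1 + 1)·I equals the remaining terms, so I = (1/2)·(exp(y)*sin(y) - exp(y)*cos(y)).

exp(y)*sin(y)/2 - exp(y)*cos(y)/2 + C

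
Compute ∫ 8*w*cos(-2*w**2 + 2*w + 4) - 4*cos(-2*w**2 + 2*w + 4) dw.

-2*sin(-2*w**2 + 2*w + 4) + C

Let u = 2*w**2 - 2*w - 4, so du = (4*w - 2) dw.
Rewriting, the integral becomes 2·∫ cos(u) du = 2·sin(u).
Substituting back, u = 2*w**2 - 2*w - 4.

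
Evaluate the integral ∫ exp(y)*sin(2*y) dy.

Let I denote the integral. Integrate by parts with u = sin(2*y), dv = exp(y) dy, so v = exp(y): I = exp(y)*sin(2*y) − 2·∫ exp(y)*cos(2*y) dy.
Apply parts again with u = cos(2*y), dv = exp(y) dy: ∫ exp(y)*cos(2*y) dy = exp(y)*cos(2*y) + 2·I. Substituting back brings back I: I = exp(y)*sin(2*y) - 2*exp(y)*cos(2*y) − 4·I.
Solving for I: (1 + 4)·I equals the remaining terms, so I = (1/5)·(exp(y)*sin(2*y) - 2*exp(y)*cos(2*y)).

exp(y)*sin(2*y)/5 - 2*exp(y)*cos(2*y)/5 + C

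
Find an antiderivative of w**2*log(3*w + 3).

w**3*log(3*w + 3)/3 - w**3/9 + w**2/6 - w/3 + log(w + 1)/3 + C

Use integration by parts with u = log(3*w + 3), dv = w**2 dw.
Then du = 3/(3*w + 3) dw and v = w**3/3.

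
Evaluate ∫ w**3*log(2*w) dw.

w**4*(log(w) + log(2))/4 - w**4/16 + C

Use integration by parts with u = log(2*w), dv = w**3 dw.
Then du = 1/w dw and v = w**4/4.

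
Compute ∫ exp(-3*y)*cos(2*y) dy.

Let I denote the integral. Integrate by parts with u = cos(2*y), dv = exp(-3*y) dy, so v = -exp(-3*y)/3: I = -exp(-3*y)*cos(2*y)/3 − (2/3)·∫ exp(-3*y)*sin(2*y) dy.
Apply parts again with u = sin(2*y), dv = exp(-3*y) dy: ∫ exp(-3*y)*sin(2*y) dy = -exp(-3*y)*sin(2*y)/3 + (2/3)·I. Substituting back brings back I: I = 2*exp(-3*y)*sin(2*y)/9 - exp(-3*y)*cos(2*y)/3 − (4/9)·I.
Solving for I: (1 + 4/9)·I equals the remaining terms, so I = (9/13)·(2*exp(-3*y)*sin(2*y)/9 - exp(-3*y)*cos(2*y)/3).

2*exp(-3*y)*sin(2*y)/13 - 3*exp(-3*y)*cos(2*y)/13 + C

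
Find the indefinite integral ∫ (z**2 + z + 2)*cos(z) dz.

z**2*sin(z) + z*sin(z) + 2*z*cos(z) + cos(z) + C

Use integration by parts with u = z**2 + z + 2, dv = cos(z) dz, so v = sin(z).
Apply parts 2 times (tabular method): alternate signs, differentiate u down to 0, integrate dv up.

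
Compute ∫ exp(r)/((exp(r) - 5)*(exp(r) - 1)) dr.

Let u = e^r, du = e^r dr.
The integral becomes ∫ du/((u-5)(u-1)); decompose into partial fractions.

log(exp(r) - 5)/4 - log(exp(r) - 1)/4 + C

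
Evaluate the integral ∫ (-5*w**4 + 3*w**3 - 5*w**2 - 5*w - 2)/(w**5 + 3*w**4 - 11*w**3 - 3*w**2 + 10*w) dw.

-log(w)/5 - 44*log(w - 2)/21 + 7*log(w - 1)/6 + 5*log(w + 1)/12 - 1801*log(w + 5)/420 + C

Factor the denominator: w*(w - 2)*(w - 1)*(w + 1)*(w + 5).
Partial-fraction decomposition: -1801/(420*(w + 5)) + 5/(12*(w + 1)) + 7/(6*(w - 1)) - 44/(21*(w - 2)) - 1/(5*w).
Integrate each term: A/(w−a) contributes A·log|w−a|.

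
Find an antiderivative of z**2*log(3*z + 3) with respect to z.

Use integration by parts with u = log(3*z + 3), dv = z**2 dz.
Then du = 3/(3*z + 3) dz and v = z**3/3.

z**3*log(3*z + 3)/3 - z**3/9 + z**2/6 - z/3 + log(z + 1)/3 + C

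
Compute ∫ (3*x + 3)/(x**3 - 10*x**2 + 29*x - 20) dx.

9*log(x - 5)/2 - 5*log(x - 4) + log(x - 1)/2 + C

Factor the denominator: (x - 5)*(x - 4)*(x - 1).
Partial-fraction decomposition: 1/(2*(x - 1)) - 5/(x - 4) + 9/(2*(x - 5)).
Integrate each term: A/(x−a) contributes A·log|x−a|.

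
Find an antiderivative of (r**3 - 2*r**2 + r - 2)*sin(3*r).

-r**3*cos(3*r)/3 + r**2*sin(3*r)/3 + 2*r**2*cos(3*r)/3 - 4*r*sin(3*r)/9 - r*cos(3*r)/9 + sin(3*r)/27 + 14*cos(3*r)/27 + C

Use integration by parts with u = r**3 - 2*r**2 + r - 2, dv = sin(3*r) dr, so v = -cos(3*r)/3.
Apply parts 3 times (tabular method): alternate signs, differentiate u down to 0, integrate dv up.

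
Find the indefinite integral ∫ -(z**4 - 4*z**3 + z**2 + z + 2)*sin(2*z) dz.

Use integration by parts with u = z**4 - 4*z**3 + z**2 + z + 2, dv = -sin(2*z) dz, so v = cos(2*z)/2.
Apply parts 4 times (tabular method): alternate signs, differentiate u down to 0, integrate dv up.

z**4*cos(2*z)/2 - z**3*sin(2*z) - 2*z**3*cos(2*z) + 3*z**2*sin(2*z) - z**2*cos(2*z) + z*sin(2*z) + 7*z*cos(2*z)/2 - 7*sin(2*z)/4 + 3*cos(2*z)/2 + C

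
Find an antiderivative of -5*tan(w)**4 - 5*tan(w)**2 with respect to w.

-5*tan(w)**3/3 + C

Let u = tan(w), so du = (tan(w)**2 + 1) dw.
Rewriting, the integral becomes -5·∫ u^2 du = -5·u^3/3.
Substituting back, u = tan(w).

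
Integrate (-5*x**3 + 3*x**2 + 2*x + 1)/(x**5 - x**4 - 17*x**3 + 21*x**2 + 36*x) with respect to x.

Factor the denominator: x*(x - 3)**2*(x + 1)*(x + 4).
Partial-fraction decomposition: 361/(588*(x + 4)) - 7/(48*(x + 1)) - 3499/(7056*(x - 3)) - 101/(84*(x - 3)**2) + 1/(36*x).
Integrate each term; A/(x−a) gives A·log|x−a|; A/(x−a)² gives −A/(x−a).

log(x)/36 - 3499*log(x - 3)/7056 - 7*log(x + 1)/48 + 361*log(x + 4)/588 + 101/(84*x - 252) + C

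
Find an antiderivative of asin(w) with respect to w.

Use integration by parts with u = arcsin(w), dv = dw.
Then du = 1/sqrt(-w**2 + 1) dw.

w*asin(w) + sqrt(-w**2 + 1) + C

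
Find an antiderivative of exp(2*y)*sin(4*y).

Let I denote the integral. Integrate by parts with u = sin(4*y), dv = exp(2*y) dy, so v = exp(2*y)/2: I = exp(2*y)*sin(4*y)/2 − 2·∫ exp(2*y)*cos(4*y) dy.
Apply parts again with u = cos(4*y), dv = exp(2*y) dy: ∫ exp(2*y)*cos(4*y) dy = exp(2*y)*cos(4*y)/2 + 2·I. Substituting back brings back I: I = exp(2*y)*sin(4*y)/2 - exp(2*y)*cos(4*y) − 4·I.
Solving for I: (1 + 4)·I equals the remaining terms, so I = (1/5)·(exp(2*y)*sin(4*y)/2 - exp(2*y)*cos(4*y)).

exp(2*y)*sin(4*y)/10 - exp(2*y)*cos(4*y)/5 + C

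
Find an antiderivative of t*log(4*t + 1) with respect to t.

t**2*log(4*t + 1)/2 - t**2/4 + t/8 - log(4*t + 1)/32 + C

Use integration by parts with u = log(4*t + 1), dv = t dt.
Then du = 4/(4*t + 1) dt and v = t**2/2.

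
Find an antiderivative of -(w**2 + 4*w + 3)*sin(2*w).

w**2*cos(2*w)/2 - w*sin(2*w)/2 + 2*w*cos(2*w) - sin(2*w) + 5*cos(2*w)/4 + C

Use integration by parts with u = w**2 + 4*w + 3, dv = -sin(2*w) dw, so v = cos(2*w)/2.
Apply parts 2 times (tabular method): alternate signs, differentiate u down to 0, integrate dv up.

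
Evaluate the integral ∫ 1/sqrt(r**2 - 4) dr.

log(r + sqrt(r**2 - 4)) + C

Substitute r = 2·sec(θ), so dr = 2·sec(θ)*tan(θ) dθ and the radical becomes sqrt(r**2 - 4) = 2·tan(θ) by the Pythagorean identity.
Integrate the resulting trig expression in θ, then back-substitute sec(θ) = r/2, tan(θ) = sqrt(r**2 - 4)/2 (absorbing any constant into C).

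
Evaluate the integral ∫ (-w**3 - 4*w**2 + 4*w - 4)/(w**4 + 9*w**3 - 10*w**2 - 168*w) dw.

Factor the denominator: w*(w - 4)*(w + 6)*(w + 7).
Partial-fraction decomposition: -115/(77*(w + 7)) + 11/(15*(w + 6)) - 29/(110*(w - 4)) + 1/(42*w).
Integrate each term: A/(w−a) contributes A·log|w−a|.

log(w)/42 - 29*log(w - 4)/110 + 11*log(w + 6)/15 - 115*log(w + 7)/77 + C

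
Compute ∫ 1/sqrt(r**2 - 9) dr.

Substitute r = 3·sec(θ), so dr = 3·sec(θ)*tan(θ) dθ and the radical becomes sqrt(r**2 - 9) = 3·tan(θ) by the Pythagorean identity.
Integrate the resulting trig expression in θ, then back-substitute sec(θ) = r/3, tan(θ) = sqrt(r**2 - 9)/3 (absorbing any constant into C).

log(r + sqrt(r**2 - 9)) + C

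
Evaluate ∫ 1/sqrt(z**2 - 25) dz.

Substitute z = 5·sec(θ), so dz = 5·sec(θ)*tan(θ) dθ and the radical becomes sqrt(z**2 - 25) = 5·tan(θ) by the Pythagorean identity.
Integrate the resulting trig expression in θ, then back-substitute sec(θ) = z/5, tan(θ) = sqrt(z**2 - 25)/5 (absorbing any constant into C).

log(z + sqrt(z**2 - 25)) + C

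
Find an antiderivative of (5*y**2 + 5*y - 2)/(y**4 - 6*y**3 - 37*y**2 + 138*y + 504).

Factor the denominator: (y - 7)*(y - 6)*(y + 3)*(y + 4).
Partial-fraction decomposition: -29/(55*(y + 4)) + 14/(45*(y + 3)) - 104/(45*(y - 6)) + 139/(55*(y - 7)).
Integrate each term: A/(y−a) contributes A·log|y−a|.

139*log(y - 7)/55 - 104*log(y - 6)/45 + 14*log(y + 3)/45 - 29*log(y + 4)/55 + C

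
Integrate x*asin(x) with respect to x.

Use integration by parts with u = arcsin(x), dv = x dx.
Then du = 1/sqrt(-x**2 + 1) dx.

x**2*asin(x)/2 + x*sqrt(-x**2 + 1)/4 - asin(x)/4 + C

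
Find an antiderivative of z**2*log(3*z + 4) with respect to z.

Use integration by parts with u = log(3*z + 4), dv = z**2 dz.
Then du = 3/(3*z + 4) dz and v = z**3/3.

z**3*log(3*z + 4)/3 - z**3/9 + 2*z**2/9 - 16*z/27 + 64*log(3*z + 4)/81 + C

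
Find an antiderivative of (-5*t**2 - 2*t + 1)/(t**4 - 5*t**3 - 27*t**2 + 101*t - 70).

Factor the denominator: (t - 7)*(t - 2)*(t - 1)*(t + 5).
Partial-fraction decomposition: 19/(84*(t + 5)) - 1/(6*(t - 1)) + 23/(35*(t - 2)) - 43/(60*(t - 7)).
Integrate each term: A/(t−a) contributes A·log|t−a|.

-43*log(t - 7)/60 + 23*log(t - 2)/35 - log(t - 1)/6 + 19*log(t + 5)/84 + C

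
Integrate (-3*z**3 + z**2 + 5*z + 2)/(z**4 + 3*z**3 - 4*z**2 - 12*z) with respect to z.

Factor the denominator: z*(z - 2)*(z + 2)*(z + 3).
Partial-fraction decomposition: -77/(15*(z + 3)) + 5/(2*(z + 2)) - 1/(5*(z - 2)) - 1/(6*z).
Integrate each term: A/(z−a) contributes A·log|z−a|.

-log(z)/6 - log(z - 2)/5 + 5*log(z + 2)/2 - 77*log(z + 3)/15 + C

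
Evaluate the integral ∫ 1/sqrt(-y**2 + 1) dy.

Substitute y = sin(θ), so dy = cos(θ) dθ and the radical becomes sqrt(-y**2 + 1) = cos(θ) by the Pythagorean identity.
Integrate the resulting trig expression in θ, then back-substitute θ = asin(y), sin(θ) = y, cos(θ) = sqrt(-y**2 + 1) (absorbing any constant into C).

asin(y) + C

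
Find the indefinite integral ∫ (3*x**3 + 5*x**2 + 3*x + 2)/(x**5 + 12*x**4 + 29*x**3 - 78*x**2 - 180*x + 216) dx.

Factor the denominator: (x - 2)*(x - 1)*(x + 3)*(x + 6)**2.
Partial-fraction decomposition: 1007/(7056*(x + 6)) + 121/(42*(x + 6)**2) - 43/(180*(x + 3)) - 13/(196*(x - 1)) + 13/(80*(x - 2)).
Integrate each term; A/(x−a) gives A·log|x−a|; A/(x−a)² gives −A/(x−a).

13*log(x - 2)/80 - 13*log(x - 1)/196 - 43*log(x + 3)/180 + 1007*log(x + 6)/7056 - 121/(42*x + 252) + C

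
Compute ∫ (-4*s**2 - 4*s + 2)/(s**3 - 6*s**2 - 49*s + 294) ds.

-111*log(s - 7)/7 + 166*log(s - 6)/13 - 83*log(s + 7)/91 + C

Factor the denominator: (s - 7)*(s - 6)*(s + 7).
Partial-fraction decomposition: -83/(91*(s + 7)) + 166/(13*(s - 6)) - 111/(7*(s - 7)).
Integrate each term: A/(s−a) contributes A·log|s−a|.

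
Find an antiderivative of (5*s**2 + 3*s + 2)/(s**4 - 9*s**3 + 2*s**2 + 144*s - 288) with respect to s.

Factor the denominator: (s - 6)*(s - 4)*(s - 3)*(s + 4).
Partial-fraction decomposition: -1/(8*(s + 4)) + 8/(3*(s - 3)) - 47/(8*(s - 4)) + 10/(3*(s - 6)).
Integrate each term: A/(s−a) contributes A·log|s−a|.

10*log(s - 6)/3 - 47*log(s - 4)/8 + 8*log(s - 3)/3 - log(s + 4)/8 + C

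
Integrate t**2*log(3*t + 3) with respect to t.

Use integration by parts with u = log(3*t + 3), dv = t**2 dt.
Then du = 3/(3*t + 3) dt and v = t**3/3.

t**3*log(3*t + 3)/3 - t**3/9 + t**2/6 - t/3 + log(t + 1)/3 + C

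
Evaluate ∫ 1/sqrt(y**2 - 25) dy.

Substitute y = 5·sec(θ), so dy = 5·sec(θ)*tan(θ) dθ and the radical becomes sqrt(y**2 - 25) = 5·tan(θ) by the Pythagorean identity.
Integrate the resulting trig expression in θ, then back-substitute sec(θ) = y/5, tan(θ) = sqrt(y**2 - 25)/5 (absorbing any constant into C).

log(y + sqrt(y**2 - 25)) + C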